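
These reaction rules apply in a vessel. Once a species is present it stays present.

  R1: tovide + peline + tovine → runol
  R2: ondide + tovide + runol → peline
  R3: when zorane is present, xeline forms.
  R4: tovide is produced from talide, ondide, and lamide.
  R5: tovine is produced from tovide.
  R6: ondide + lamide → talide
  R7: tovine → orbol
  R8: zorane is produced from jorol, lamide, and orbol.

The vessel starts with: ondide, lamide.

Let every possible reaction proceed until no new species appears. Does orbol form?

Yes

ondide and lamide present → talide forms (R6).
talide, ondide, and lamide present → tovide forms (R4).
tovide present → tovine forms (R5).
tovine present → orbol forms (R7).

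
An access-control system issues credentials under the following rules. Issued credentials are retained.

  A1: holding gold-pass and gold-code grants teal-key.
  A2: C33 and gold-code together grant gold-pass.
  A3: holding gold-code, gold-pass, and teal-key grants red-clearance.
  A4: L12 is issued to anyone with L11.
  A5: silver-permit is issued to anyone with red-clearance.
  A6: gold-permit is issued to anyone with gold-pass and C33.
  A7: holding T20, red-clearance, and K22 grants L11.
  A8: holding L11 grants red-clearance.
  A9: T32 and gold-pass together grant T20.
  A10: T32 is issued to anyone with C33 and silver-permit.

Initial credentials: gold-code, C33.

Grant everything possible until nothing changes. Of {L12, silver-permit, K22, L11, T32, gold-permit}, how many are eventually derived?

Holding C33 and gold-code grants gold-pass (A2).
Holding gold-pass and C33 grants gold-permit (A6).
Holding gold-pass and gold-code grants teal-key (A1).
Holding gold-code, gold-pass, and teal-key grants red-clearance (A3).
Holding red-clearance grants silver-permit (A5).
Holding C33 and silver-permit grants T32 (A10).
L12 would need L11 (A4), but L11 is never granted.
silver-permit: reached.
No rule produces K22, and it is not given.
L11 would need T20, red-clearance, and K22 (A7), but K22 is never granted.
T32: reached.
gold-permit: reached.
Reached: silver-permit, T32, and gold-permit — 3 of the 6.

3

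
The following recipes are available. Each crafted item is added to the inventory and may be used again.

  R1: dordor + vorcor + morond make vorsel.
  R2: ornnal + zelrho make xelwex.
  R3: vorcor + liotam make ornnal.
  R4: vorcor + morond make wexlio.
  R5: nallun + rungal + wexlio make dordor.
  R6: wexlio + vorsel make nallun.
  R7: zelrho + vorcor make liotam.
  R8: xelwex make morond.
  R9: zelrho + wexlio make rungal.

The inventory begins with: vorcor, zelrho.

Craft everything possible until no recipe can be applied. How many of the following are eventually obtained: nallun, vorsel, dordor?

nallun would need wexlio and vorsel (R6), but vorsel is never obtained.
vorsel would need dordor, vorcor, and morond (R1), but dordor is never obtained.
dordor would need nallun, rungal, and wexlio (R5), but nallun is never obtained.
None of the 3 are reached.

0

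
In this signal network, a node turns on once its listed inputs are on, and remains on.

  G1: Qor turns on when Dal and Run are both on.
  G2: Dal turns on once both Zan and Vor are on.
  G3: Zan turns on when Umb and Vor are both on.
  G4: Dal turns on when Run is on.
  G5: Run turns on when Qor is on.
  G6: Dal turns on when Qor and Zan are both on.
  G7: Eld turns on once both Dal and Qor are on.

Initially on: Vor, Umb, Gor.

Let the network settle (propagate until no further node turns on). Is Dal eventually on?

Yes

Umb and Vor are on, so Zan turns on (G3).
G2: Zan and Vor on → Dal on.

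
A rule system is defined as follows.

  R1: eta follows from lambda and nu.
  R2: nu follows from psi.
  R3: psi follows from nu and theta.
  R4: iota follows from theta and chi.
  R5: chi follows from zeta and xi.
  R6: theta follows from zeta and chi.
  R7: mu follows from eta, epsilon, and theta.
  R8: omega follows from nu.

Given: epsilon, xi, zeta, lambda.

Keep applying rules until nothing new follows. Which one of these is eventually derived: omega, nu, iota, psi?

zeta and xi hold, so chi follows (R5).
zeta and chi hold, so theta follows (R6).
From theta and chi, R4 gives iota.
nu would need psi (R2), but psi is never established. psi would need nu and theta (R3), but nu is never established. omega would need nu (R8), but nu is never established.

iota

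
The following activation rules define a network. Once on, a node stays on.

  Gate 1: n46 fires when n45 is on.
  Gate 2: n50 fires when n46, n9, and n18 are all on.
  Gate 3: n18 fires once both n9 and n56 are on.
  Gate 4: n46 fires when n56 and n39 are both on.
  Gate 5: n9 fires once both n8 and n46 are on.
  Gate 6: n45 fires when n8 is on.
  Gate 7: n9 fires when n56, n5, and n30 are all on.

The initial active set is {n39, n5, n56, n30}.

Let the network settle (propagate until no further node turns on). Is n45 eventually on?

No

n45 would need n8 (Gate 6), but n8 never turns on.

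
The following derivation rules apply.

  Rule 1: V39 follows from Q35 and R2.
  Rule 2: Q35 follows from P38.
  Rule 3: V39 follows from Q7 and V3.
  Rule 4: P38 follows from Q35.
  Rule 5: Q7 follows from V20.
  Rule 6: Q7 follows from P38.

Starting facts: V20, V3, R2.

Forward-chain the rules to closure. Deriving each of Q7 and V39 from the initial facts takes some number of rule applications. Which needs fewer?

Q7: From V20, Rule 5 gives Q7. [1 rule application]
V39: V20 holds, so Q7 follows (Rule 5). From Q7 and V3, Rule 3 gives V39. [2 rule applications]
Q7 needs fewer.

Q7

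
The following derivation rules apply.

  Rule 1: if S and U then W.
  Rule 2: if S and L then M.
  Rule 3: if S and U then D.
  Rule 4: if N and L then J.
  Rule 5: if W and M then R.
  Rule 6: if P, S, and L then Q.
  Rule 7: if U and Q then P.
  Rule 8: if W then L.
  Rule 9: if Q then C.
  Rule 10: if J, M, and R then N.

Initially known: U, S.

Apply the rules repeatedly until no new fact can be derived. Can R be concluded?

From S and U, Rule 1 gives W.
From W, Rule 8 gives L.
From S and L, Rule 2 gives M.
W and M hold, so R follows (Rule 5).

Yes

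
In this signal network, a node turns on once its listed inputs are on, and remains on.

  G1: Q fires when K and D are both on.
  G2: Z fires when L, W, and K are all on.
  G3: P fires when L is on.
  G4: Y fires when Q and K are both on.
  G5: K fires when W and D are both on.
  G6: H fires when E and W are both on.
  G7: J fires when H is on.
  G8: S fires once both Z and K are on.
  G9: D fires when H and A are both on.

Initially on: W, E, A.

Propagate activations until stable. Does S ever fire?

S would need Z and K (G8), but Z never turns on.

No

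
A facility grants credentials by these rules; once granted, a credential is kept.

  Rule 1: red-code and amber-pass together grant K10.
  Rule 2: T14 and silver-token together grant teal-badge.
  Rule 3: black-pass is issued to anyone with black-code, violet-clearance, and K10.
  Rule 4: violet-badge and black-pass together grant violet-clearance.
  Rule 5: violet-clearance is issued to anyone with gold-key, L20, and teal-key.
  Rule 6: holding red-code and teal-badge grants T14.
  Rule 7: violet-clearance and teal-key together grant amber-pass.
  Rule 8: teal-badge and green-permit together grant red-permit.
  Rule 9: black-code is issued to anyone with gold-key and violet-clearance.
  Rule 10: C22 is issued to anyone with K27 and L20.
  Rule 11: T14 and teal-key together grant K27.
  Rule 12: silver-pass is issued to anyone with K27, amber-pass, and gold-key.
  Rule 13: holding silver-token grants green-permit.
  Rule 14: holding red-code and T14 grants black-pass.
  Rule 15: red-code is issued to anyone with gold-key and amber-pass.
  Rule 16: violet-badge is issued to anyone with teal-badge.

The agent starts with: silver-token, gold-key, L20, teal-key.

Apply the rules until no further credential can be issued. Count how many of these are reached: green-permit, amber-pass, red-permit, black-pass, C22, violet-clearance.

4

Holding gold-key, L20, and teal-key grants violet-clearance (Rule 5).
Holding silver-token grants green-permit (Rule 13).
Holding violet-clearance and teal-key grants amber-pass (Rule 7).
Holding gold-key and violet-clearance grants black-code (Rule 9).
Holding gold-key and amber-pass grants red-code (Rule 15).
Holding red-code and amber-pass grants K10 (Rule 1).
Holding black-code, violet-clearance, and K10 grants black-pass (Rule 3).
green-permit: reached.
amber-pass: reached.
red-permit would need teal-badge and green-permit (Rule 8), but teal-badge is never granted.
black-pass: reached.
C22 would need K27 and L20 (Rule 10), but K27 is never granted.
violet-clearance: reached.
Reached: green-permit, amber-pass, black-pass, and violet-clearance — 4 of the 6.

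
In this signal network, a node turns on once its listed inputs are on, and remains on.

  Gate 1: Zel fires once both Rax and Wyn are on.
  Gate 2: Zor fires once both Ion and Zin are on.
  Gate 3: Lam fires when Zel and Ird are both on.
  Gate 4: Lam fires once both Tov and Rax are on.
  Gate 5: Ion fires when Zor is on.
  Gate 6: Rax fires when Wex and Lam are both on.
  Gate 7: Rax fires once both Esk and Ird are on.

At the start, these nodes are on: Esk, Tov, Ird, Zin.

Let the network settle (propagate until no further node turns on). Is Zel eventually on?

No

Zel would need Rax and Wyn (Gate 1), but Wyn never turns on.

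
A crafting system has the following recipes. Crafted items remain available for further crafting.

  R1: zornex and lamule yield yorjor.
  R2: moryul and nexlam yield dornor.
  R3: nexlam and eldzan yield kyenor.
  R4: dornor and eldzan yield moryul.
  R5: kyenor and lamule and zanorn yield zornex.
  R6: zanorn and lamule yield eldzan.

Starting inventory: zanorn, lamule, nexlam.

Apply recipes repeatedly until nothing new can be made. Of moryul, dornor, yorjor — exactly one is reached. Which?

Using R6, zanorn and lamule make eldzan.
Using R3, nexlam and eldzan make kyenor.
Using R5, kyenor, lamule, and zanorn make zornex.
Using R1, zornex and lamule make yorjor.
dornor would need moryul and nexlam (R2), but moryul is never obtained. moryul would need dornor and eldzan (R4), but dornor is never obtained.

yorjor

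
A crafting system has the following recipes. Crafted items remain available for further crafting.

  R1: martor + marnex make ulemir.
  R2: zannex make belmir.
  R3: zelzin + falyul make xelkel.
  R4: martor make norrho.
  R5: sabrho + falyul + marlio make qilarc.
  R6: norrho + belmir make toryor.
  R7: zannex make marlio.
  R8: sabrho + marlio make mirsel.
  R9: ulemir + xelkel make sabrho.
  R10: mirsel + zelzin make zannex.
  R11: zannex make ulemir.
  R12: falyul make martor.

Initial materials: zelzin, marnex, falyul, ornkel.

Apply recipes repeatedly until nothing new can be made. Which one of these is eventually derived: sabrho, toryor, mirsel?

sabrho

zelzin + falyul → xelkel (R3).
Using R12, falyul makes martor.
Using R1, martor and marnex make ulemir.
Using R9, ulemir and xelkel make sabrho.
mirsel would need sabrho and marlio (R8), but marlio is never obtained. toryor would need norrho and belmir (R6), but belmir is never obtained.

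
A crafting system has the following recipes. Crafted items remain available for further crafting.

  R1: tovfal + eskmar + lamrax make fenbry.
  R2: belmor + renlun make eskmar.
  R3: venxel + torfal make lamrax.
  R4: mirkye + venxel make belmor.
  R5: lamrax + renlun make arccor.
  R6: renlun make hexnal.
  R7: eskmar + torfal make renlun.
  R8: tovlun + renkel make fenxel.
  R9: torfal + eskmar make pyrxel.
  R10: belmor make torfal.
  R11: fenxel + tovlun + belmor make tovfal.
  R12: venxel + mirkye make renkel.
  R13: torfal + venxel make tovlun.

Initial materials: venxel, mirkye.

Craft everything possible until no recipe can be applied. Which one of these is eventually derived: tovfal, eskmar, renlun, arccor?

Using R4, mirkye and venxel make belmor.
venxel + mirkye → renkel (R12).
Using R10, belmor makes torfal.
torfal + venxel → tovlun (R13).
tovlun + renkel → fenxel (R8).
fenxel + tovlun + belmor → tovfal (R11).
eskmar would need belmor and renlun (R2), but renlun is never obtained. arccor would need lamrax and renlun (R5), but renlun is never obtained. renlun would need eskmar and torfal (R7), but eskmar is never obtained.

tovfal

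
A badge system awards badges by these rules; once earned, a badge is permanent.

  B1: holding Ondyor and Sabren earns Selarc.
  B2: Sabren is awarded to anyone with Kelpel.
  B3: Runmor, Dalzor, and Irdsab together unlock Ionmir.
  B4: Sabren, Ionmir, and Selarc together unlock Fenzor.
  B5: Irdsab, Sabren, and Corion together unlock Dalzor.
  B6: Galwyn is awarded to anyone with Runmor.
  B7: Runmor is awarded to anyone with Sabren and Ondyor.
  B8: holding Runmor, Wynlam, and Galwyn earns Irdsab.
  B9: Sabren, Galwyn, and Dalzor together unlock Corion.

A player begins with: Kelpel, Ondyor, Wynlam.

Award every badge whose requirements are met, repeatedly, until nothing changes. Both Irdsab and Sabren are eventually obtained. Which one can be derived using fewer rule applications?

Sabren

Sabren: With Kelpel, Sabren is earned (B2). [1 rule application]
Irdsab: With Kelpel, Sabren is earned (B2). With Sabren and Ondyor, Runmor is earned (B7). With Runmor, Galwyn is earned (B6). With Runmor, Wynlam, and Galwyn, Irdsab is earned (B8). [4 rule applications]
Sabren needs fewer.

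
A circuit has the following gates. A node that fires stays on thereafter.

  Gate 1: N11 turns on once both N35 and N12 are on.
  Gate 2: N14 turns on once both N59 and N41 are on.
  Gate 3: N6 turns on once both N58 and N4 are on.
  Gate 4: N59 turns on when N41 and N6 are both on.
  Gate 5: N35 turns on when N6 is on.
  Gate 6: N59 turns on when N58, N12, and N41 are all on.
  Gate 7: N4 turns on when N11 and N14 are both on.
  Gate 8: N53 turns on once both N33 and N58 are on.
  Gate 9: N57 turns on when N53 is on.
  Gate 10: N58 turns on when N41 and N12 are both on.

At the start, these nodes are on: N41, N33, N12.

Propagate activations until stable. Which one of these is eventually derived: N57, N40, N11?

N57

Gate 10: N41 and N12 on → N58 on.
N33 and N58 are on, so N53 turns on (Gate 8).
Gate 9: N53 on → N57 on.
No rule produces N40, and it is not given. N11 would need N35 and N12 (Gate 1), but N35 never turns on.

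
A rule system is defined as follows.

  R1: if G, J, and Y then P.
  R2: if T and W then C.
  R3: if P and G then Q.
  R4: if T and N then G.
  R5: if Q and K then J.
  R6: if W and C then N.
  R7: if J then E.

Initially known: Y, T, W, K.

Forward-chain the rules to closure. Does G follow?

T and W hold, so C follows (R2).
W and C hold, so N follows (R6).
From T and N, R4 gives G.

Yes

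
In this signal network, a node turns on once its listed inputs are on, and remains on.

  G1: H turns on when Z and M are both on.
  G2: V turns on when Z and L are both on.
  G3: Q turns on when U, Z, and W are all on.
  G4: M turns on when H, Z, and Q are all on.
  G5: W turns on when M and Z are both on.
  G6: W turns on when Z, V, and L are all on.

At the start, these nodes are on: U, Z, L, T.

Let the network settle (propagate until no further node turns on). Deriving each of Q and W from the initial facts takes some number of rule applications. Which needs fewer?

W: Z and L are on, so V turns on (G2). G6: Z, V, and L on → W on. [2 rule applications]
Q: G2: Z and L on → V on. Z, V, and L are on, so W turns on (G6). G3: U, Z, and W on → Q on. [3 rule applications]
W needs fewer.

W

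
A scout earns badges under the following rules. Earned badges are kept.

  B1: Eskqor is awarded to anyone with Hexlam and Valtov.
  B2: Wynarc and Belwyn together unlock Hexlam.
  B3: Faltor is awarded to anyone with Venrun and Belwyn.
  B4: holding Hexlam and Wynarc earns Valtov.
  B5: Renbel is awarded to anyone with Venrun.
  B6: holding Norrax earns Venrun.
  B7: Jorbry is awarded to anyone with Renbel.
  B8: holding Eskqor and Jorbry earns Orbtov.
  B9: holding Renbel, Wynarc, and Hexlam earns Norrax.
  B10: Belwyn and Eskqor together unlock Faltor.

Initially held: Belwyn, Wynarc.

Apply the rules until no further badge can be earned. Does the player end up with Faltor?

With Wynarc and Belwyn, Hexlam is earned (B2).
With Hexlam and Wynarc, Valtov is earned (B4).
With Hexlam and Valtov, Eskqor is earned (B1).
With Belwyn and Eskqor, Faltor is earned (B10).

Yes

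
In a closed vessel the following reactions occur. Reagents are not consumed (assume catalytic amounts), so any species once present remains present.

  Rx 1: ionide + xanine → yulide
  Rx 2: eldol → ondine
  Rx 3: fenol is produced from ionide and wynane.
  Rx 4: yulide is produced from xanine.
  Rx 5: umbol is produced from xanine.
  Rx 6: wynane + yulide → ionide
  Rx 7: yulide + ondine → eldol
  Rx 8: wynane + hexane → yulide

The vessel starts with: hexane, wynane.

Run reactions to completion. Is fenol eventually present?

wynane and hexane present → yulide forms (Rx 8).
wynane and yulide present → ionide forms (Rx 6).
ionide and wynane present → fenol forms (Rx 3).

Yes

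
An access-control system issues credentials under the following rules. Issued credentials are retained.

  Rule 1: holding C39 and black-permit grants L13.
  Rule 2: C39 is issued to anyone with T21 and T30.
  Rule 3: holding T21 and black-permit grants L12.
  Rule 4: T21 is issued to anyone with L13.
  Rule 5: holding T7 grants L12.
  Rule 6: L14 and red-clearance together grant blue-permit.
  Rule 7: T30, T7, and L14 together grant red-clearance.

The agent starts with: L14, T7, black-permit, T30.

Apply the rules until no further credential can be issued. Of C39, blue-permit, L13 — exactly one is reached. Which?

blue-permit

Holding T30, T7, and L14 grants red-clearance (Rule 7).
Holding L14 and red-clearance grants blue-permit (Rule 6).
L13 would need C39 and black-permit (Rule 1), but C39 is never granted. C39 would need T21 and T30 (Rule 2), but T21 is never granted.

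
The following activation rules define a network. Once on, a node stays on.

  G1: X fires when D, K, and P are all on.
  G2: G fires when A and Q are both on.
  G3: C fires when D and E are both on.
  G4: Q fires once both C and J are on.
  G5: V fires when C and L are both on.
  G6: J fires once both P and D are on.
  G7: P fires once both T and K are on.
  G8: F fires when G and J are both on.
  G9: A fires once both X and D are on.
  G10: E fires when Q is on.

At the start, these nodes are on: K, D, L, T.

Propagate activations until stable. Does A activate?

Yes

G7: T and K on → P on.
D, K, and P are on, so X fires (G1).
X and D are on, so A fires (G9).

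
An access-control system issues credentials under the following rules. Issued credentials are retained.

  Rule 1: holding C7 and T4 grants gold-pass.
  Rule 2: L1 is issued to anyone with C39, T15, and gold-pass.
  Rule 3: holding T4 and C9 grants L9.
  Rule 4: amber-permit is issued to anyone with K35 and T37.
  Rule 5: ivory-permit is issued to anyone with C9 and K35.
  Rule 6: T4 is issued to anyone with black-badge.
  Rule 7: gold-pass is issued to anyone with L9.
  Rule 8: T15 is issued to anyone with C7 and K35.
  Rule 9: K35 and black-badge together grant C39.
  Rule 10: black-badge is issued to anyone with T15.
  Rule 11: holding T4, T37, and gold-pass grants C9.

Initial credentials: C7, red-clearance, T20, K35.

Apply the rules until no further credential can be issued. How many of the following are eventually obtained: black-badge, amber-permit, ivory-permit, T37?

1

Holding C7 and K35 grants T15 (Rule 8).
Holding T15 grants black-badge (Rule 10).
black-badge: reached.
amber-permit would need K35 and T37 (Rule 4), but T37 is never granted.
ivory-permit would need C9 and K35 (Rule 5), but C9 is never granted.
No rule produces T37, and it is not given.
Reached: black-badge — 1 of the 4.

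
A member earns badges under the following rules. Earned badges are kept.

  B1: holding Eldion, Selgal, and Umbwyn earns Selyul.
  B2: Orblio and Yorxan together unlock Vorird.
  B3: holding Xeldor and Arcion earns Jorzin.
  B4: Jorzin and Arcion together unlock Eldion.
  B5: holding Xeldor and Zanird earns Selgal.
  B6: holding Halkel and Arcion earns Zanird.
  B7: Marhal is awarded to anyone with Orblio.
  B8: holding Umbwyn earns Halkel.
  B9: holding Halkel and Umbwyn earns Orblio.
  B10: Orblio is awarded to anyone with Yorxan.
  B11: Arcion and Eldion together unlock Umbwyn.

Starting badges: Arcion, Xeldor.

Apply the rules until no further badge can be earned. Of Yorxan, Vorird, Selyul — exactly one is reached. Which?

With Xeldor and Arcion, Jorzin is earned (B3).
With Jorzin and Arcion, Eldion is earned (B4).
With Arcion and Eldion, Umbwyn is earned (B11).
With Umbwyn, Halkel is earned (B8).
With Halkel and Arcion, Zanird is earned (B6).
With Xeldor and Zanird, Selgal is earned (B5).
With Eldion, Selgal, and Umbwyn, Selyul is earned (B1).
No rule produces Yorxan, and it is not given. Vorird would need Orblio and Yorxan (B2), but Yorxan is never earned.

Selyul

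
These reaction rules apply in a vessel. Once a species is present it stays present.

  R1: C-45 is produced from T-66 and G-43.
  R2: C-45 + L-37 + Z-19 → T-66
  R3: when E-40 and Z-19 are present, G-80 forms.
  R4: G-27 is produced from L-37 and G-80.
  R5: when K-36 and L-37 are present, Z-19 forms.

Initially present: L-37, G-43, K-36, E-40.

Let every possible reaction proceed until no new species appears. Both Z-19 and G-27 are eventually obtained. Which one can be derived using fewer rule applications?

Z-19: K-36 and L-37 present → Z-19 forms (R5). [1 rule application]
G-27: K-36 and L-37 present → Z-19 forms (R5). E-40 and Z-19 present → G-80 forms (R3). L-37 and G-80 present → G-27 forms (R4). [3 rule applications]
Z-19 needs fewer.

Z-19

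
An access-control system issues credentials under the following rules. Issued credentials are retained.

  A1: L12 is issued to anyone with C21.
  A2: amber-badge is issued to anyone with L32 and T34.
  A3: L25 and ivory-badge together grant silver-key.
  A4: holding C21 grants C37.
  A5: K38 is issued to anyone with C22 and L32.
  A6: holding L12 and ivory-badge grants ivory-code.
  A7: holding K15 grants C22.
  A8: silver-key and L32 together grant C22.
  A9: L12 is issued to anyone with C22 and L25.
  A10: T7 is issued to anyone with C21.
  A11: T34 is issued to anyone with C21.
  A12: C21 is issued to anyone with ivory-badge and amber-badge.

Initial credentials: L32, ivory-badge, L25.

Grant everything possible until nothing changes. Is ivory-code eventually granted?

Yes

Holding L25 and ivory-badge grants silver-key (A3).
Holding silver-key and L32 grants C22 (A8).
Holding C22 and L25 grants L12 (A9).
Holding L12 and ivory-badge grants ivory-code (A6).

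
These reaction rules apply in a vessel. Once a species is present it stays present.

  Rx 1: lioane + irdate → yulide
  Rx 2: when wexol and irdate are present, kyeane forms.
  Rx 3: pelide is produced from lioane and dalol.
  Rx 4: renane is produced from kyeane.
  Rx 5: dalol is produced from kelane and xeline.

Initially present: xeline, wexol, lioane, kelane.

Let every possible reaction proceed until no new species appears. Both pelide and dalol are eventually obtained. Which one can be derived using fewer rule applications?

dalol: kelane and xeline present → dalol forms (Rx 5). [1 rule application]
pelide: kelane and xeline present → dalol forms (Rx 5). lioane and dalol present → pelide forms (Rx 3). [2 rule applications]
dalol needs fewer.

dalol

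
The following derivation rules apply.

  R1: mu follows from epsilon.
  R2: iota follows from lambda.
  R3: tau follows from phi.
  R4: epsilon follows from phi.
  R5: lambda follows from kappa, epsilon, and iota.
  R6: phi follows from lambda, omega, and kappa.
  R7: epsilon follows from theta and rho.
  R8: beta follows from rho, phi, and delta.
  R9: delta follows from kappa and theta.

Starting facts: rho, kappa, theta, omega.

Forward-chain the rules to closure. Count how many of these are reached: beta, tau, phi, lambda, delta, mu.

2

kappa and theta hold, so delta follows (R9).
theta and rho hold, so epsilon follows (R7).
epsilon holds, so mu follows (R1).
beta would need rho, phi, and delta (R8), but phi is never established.
tau would need phi (R3), but phi is never established.
phi would need lambda, omega, and kappa (R6), but lambda is never established.
lambda would need kappa, epsilon, and iota (R5), but iota is never established.
delta: reached.
mu: reached.
Reached: delta and mu — 2 of the 6.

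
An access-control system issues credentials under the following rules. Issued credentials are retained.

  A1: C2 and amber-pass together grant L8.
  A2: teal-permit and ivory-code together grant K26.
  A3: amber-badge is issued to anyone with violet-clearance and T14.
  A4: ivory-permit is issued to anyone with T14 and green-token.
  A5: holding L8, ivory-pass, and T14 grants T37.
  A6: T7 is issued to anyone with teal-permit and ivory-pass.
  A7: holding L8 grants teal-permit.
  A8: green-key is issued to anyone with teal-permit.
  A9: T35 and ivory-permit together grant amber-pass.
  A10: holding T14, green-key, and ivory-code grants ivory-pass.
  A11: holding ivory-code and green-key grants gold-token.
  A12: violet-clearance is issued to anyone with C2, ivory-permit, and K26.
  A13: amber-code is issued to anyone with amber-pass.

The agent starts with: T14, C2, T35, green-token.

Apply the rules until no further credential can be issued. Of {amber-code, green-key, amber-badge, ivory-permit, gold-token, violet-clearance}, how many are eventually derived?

Holding T14 and green-token grants ivory-permit (A4).
Holding T35 and ivory-permit grants amber-pass (A9).
Holding C2 and amber-pass grants L8 (A1).
Holding amber-pass grants amber-code (A13).
Holding L8 grants teal-permit (A7).
Holding teal-permit grants green-key (A8).
amber-code: reached.
green-key: reached.
amber-badge would need violet-clearance and T14 (A3), but violet-clearance is never granted.
ivory-permit: reached.
gold-token would need ivory-code and green-key (A11), but ivory-code is never granted.
violet-clearance would need C2, ivory-permit, and K26 (A12), but K26 is never granted.
Reached: amber-code, green-key, and ivory-permit — 3 of the 6.

3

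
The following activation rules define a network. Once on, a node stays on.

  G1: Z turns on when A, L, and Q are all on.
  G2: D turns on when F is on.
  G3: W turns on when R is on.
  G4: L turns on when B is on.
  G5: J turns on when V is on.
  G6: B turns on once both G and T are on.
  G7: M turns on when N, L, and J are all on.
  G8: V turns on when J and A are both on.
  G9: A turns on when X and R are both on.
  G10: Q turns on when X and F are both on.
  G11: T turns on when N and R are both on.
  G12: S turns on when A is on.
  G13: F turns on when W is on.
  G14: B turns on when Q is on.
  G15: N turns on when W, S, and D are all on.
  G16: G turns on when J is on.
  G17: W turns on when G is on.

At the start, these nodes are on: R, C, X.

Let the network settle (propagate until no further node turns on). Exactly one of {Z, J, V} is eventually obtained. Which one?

Z

X and R are on, so A turns on (G9).
R is on, so W turns on (G3).
W is on, so F turns on (G13).
G10: X and F on → Q on.
G14: Q on → B on.
G4: B on → L on.
A, L, and Q are on, so Z turns on (G1).
V would need J and A (G8), but J never turns on. J would need V (G5), but V never turns on.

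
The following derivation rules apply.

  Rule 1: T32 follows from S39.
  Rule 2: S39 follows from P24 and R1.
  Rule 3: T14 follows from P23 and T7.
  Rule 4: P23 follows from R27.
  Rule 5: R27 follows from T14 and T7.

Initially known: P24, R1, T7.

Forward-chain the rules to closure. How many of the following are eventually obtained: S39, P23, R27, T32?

P24 and R1 hold, so S39 follows (Rule 2).
S39 holds, so T32 follows (Rule 1).
S39: reached.
P23 would need R27 (Rule 4), but R27 is never established.
R27 would need T14 and T7 (Rule 5), but T14 is never established.
T32: reached.
Reached: S39 and T32 — 2 of the 4.

2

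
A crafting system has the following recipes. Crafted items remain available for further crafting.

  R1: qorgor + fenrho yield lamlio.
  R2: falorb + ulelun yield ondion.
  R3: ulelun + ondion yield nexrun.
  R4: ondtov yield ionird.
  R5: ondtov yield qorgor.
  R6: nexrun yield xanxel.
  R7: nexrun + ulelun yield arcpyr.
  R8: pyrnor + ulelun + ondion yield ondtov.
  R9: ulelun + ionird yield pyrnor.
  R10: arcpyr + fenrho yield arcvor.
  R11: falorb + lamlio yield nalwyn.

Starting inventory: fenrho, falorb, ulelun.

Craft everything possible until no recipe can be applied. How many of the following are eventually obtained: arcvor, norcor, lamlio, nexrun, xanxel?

falorb + ulelun → ondion (R2).
Using R3, ulelun and ondion make nexrun.
Using R6, nexrun makes xanxel.
nexrun + ulelun → arcpyr (R7).
Using R10, arcpyr and fenrho make arcvor.
arcvor: reached.
No rule produces norcor, and it is not given.
lamlio would need qorgor and fenrho (R1), but qorgor is never obtained.
nexrun: reached.
xanxel: reached.
Reached: arcvor, nexrun, and xanxel — 3 of the 5.

3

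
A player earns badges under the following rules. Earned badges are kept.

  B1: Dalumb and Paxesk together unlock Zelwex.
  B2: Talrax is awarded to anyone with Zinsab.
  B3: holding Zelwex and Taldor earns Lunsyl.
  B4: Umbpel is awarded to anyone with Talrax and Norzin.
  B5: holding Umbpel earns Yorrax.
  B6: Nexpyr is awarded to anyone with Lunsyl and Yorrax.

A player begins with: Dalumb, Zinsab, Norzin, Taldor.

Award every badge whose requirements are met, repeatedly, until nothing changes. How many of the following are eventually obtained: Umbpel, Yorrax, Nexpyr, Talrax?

3

With Zinsab, Talrax is earned (B2).
With Talrax and Norzin, Umbpel is earned (B4).
With Umbpel, Yorrax is earned (B5).
Umbpel: reached.
Yorrax: reached.
Nexpyr would need Lunsyl and Yorrax (B6), but Lunsyl is never earned.
Talrax: reached.
Reached: Umbpel, Yorrax, and Talrax — 3 of the 4.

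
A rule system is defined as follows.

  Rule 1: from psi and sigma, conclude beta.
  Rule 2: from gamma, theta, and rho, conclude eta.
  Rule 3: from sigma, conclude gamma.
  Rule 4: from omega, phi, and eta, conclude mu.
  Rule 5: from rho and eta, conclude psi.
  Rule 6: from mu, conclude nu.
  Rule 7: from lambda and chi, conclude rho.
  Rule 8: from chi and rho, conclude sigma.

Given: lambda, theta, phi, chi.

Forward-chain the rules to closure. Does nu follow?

nu would need mu (Rule 6), but mu is never established.

No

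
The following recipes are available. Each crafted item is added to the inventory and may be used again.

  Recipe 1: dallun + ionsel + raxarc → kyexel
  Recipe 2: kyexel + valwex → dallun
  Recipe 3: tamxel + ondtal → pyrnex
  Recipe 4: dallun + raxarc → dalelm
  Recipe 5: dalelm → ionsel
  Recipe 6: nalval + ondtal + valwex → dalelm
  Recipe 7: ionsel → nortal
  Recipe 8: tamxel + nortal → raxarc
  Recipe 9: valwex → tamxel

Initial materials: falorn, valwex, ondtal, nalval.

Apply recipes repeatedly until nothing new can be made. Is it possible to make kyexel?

No

kyexel would need dallun, ionsel, and raxarc (Recipe 1), but dallun is never obtained.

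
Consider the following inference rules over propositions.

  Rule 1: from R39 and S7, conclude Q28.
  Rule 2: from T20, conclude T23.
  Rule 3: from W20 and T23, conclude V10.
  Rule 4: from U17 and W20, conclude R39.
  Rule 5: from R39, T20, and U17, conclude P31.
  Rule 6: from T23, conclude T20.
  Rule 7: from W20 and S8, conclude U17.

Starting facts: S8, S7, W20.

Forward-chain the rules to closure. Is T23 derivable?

No

T23 would need T20 (Rule 2), but T20 is never established.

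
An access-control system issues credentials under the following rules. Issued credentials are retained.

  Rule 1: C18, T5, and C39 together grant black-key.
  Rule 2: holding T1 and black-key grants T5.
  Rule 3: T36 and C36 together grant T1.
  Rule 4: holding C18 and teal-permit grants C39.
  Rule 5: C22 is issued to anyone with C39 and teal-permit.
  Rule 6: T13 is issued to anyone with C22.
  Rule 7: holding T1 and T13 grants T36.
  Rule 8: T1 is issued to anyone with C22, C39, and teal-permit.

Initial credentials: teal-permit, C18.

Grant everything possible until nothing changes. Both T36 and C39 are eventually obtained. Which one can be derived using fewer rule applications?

C39

C39: Holding C18 and teal-permit grants C39 (Rule 4). [1 rule application]
T36: Holding C18 and teal-permit grants C39 (Rule 4). Holding C39 and teal-permit grants C22 (Rule 5). Holding C22, C39, and teal-permit grants T1 (Rule 8). Holding C22 grants T13 (Rule 6). Holding T1 and T13 grants T36 (Rule 7). [5 rule applications]
C39 needs fewer.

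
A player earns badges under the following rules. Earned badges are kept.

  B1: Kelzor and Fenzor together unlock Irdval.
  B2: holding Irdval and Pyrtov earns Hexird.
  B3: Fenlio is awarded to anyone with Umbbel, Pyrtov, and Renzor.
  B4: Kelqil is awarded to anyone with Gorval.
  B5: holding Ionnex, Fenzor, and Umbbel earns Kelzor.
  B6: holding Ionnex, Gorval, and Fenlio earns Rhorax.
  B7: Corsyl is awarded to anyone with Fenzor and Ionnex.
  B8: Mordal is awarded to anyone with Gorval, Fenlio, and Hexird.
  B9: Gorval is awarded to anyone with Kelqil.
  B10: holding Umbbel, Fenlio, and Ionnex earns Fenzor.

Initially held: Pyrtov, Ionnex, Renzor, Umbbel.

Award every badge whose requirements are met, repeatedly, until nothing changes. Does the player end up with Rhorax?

No

Rhorax would need Ionnex, Gorval, and Fenlio (B6), but Gorval is never earned.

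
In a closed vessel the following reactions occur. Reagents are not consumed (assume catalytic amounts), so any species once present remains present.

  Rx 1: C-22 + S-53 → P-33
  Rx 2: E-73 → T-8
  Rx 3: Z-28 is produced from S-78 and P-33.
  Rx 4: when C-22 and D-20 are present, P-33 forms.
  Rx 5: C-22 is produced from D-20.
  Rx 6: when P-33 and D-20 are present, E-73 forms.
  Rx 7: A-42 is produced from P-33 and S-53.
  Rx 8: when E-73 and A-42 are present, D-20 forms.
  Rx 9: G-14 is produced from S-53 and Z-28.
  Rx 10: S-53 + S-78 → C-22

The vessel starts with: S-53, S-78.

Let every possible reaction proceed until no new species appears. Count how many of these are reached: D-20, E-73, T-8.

D-20 would need E-73 and A-42 (Rx 8), but E-73 never forms.
E-73 would need P-33 and D-20 (Rx 6), but D-20 never forms.
T-8 would need E-73 (Rx 2), but E-73 never forms.
None of the 3 are reached.

0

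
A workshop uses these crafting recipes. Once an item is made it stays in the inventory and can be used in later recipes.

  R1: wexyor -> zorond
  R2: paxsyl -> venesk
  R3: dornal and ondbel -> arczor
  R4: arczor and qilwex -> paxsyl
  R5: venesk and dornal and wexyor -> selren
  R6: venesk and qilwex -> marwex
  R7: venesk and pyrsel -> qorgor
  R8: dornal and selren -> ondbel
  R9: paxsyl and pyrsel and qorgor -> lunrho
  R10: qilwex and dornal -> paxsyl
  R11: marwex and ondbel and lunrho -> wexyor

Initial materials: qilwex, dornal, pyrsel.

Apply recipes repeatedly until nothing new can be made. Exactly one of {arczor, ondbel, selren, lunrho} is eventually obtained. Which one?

Using R10, qilwex and dornal make paxsyl.
paxsyl -> venesk (R2).
Using R7, venesk and pyrsel make qorgor.
Using R9, paxsyl, pyrsel, and qorgor make lunrho.
ondbel would need dornal and selren (R8), but selren is never obtained. arczor would need dornal and ondbel (R3), but ondbel is never obtained. selren would need venesk, dornal, and wexyor (R5), but wexyor is never obtained.

lunrho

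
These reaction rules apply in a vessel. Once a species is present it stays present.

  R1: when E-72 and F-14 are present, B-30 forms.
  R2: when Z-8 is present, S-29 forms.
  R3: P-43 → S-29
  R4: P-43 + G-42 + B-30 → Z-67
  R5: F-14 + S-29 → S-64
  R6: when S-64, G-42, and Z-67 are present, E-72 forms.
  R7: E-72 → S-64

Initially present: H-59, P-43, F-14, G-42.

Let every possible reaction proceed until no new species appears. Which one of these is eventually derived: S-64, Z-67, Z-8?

P-43 present → S-29 forms (R3).
F-14 and S-29 present → S-64 forms (R5).
Z-67 would need P-43, G-42, and B-30 (R4), but B-30 never forms. No rule produces Z-8, and it is not given.

S-64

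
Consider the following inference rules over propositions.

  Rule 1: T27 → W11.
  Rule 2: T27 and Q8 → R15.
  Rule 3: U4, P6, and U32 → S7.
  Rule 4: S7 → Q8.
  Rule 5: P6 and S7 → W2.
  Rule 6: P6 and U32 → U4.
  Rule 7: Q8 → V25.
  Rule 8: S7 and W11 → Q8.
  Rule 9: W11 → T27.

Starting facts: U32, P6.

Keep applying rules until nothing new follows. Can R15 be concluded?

No

R15 would need T27 and Q8 (Rule 2), but T27 is never established.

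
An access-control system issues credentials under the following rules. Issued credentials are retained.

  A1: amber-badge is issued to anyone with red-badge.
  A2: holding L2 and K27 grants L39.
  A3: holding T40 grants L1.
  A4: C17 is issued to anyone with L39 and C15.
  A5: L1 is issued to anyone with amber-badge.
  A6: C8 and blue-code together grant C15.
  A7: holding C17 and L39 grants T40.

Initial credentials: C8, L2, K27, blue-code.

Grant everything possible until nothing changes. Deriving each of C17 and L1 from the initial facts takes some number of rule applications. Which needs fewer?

C17

C17: Holding C8 and blue-code grants C15 (A6). Holding L2 and K27 grants L39 (A2). Holding L39 and C15 grants C17 (A4). [3 rule applications]
L1: Holding C8 and blue-code grants C15 (A6). Holding L2 and K27 grants L39 (A2). Holding L39 and C15 grants C17 (A4). Holding C17 and L39 grants T40 (A7). Holding T40 grants L1 (A3). [5 rule applications]
C17 needs fewer.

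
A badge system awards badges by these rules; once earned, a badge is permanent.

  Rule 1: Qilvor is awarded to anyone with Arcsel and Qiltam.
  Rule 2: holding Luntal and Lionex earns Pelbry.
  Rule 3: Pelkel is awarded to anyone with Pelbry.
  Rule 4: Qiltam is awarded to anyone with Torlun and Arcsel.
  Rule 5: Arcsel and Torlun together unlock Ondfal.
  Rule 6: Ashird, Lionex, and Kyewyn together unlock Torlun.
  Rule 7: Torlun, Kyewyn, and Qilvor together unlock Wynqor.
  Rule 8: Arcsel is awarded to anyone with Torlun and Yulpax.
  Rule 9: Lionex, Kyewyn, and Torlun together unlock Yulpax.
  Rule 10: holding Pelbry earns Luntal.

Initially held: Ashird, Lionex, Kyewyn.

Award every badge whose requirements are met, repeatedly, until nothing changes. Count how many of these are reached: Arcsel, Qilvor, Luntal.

2

With Ashird, Lionex, and Kyewyn, Torlun is earned (Rule 6).
With Lionex, Kyewyn, and Torlun, Yulpax is earned (Rule 9).
With Torlun and Yulpax, Arcsel is earned (Rule 8).
With Torlun and Arcsel, Qiltam is earned (Rule 4).
With Arcsel and Qiltam, Qilvor is earned (Rule 1).
Arcsel: reached.
Qilvor: reached.
Luntal would need Pelbry (Rule 10), but Pelbry is never earned.
Reached: Arcsel and Qilvor — 2 of the 3.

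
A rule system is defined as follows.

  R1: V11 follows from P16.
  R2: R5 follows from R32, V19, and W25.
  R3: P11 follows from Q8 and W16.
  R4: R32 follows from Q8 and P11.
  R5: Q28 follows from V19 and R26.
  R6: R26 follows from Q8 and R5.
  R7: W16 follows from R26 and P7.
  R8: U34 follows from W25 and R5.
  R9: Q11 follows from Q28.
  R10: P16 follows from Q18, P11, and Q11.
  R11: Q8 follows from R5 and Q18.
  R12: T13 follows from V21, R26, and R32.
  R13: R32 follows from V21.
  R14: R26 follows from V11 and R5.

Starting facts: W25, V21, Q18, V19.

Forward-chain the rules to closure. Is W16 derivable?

No

W16 would need R26 and P7 (R7), but P7 is never established.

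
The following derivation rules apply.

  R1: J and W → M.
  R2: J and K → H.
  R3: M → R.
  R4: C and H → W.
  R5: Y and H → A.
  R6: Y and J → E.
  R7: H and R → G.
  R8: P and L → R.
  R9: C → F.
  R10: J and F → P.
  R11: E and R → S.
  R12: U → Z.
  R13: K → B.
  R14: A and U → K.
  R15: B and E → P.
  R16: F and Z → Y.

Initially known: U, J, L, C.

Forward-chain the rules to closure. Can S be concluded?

Yes

C holds, so F follows (R9).
U holds, so Z follows (R12).
F and Z hold, so Y follows (R16).
J and F hold, so P follows (R10).
Y and J hold, so E follows (R6).
P and L hold, so R follows (R8).
From E and R, R11 gives S.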